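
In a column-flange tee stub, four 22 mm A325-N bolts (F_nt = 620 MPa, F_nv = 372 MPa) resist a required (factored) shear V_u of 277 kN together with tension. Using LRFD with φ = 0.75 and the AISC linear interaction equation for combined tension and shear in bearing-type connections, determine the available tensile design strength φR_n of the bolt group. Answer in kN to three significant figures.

457 kN

A_b = π·22²/4 = 380.1 mm²; f_rv = 277 × 1000 / (4 × 380.1) = 182.2 MPa.
F'_nt = 1.3 F_nt − (F_nt / φF_nv) f_rv = 1.3·620 − (620/(0.75·372))·182.2 = 401.2 MPa, capped at F_nt → F'_nt = 401.2 MPa.
R_n = F'_nt · A_b · n = 401.2 × 380.1 × 4 / 1000 = 610 kN.
Design strength φR_n = 0.75 × 610 = 457 kN.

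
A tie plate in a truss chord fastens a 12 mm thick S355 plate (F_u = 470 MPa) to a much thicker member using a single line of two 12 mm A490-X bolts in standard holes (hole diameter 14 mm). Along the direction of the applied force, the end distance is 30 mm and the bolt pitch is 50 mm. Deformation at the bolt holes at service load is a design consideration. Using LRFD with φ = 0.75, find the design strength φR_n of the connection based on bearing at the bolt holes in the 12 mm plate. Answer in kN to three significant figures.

Per bolt r_n = 1.2 l_c t F_u ≤ 2.4 d t F_u; upper limit = 2.4 × 12 × 12 × 470 / 1000 = 162.4 kN.
Edge bolt: l_c = 30 − 14/2 = 23 mm → 1.2 × 23 × 12 × 470 / 1000 = 155.7 → r_n = 155.7 kN.
Interior bolts: l_c = 50 − 14 = 36 mm → 1.2 × 36 × 12 × 470 / 1000 = 243.6 → r_n = 162.4 kN.
R_n = 1 × 155.7 + 1 × 162.4 = 318.1 kN.
Design strength φR_n = 0.75 × 318.1 = 239 kN.

239 kN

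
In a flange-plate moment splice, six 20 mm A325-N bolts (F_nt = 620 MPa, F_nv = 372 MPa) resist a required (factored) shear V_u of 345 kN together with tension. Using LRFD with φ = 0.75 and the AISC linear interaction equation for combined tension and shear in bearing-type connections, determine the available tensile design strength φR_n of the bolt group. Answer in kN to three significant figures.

A_b = π·20²/4 = 314.2 mm²; f_rv = 345 × 1000 / (6 × 314.2) = 183 MPa.
F'_nt = 1.3 F_nt − (F_nt / φF_nv) f_rv = 1.3·620 − (620/(0.75·372))·183 = 399.3 MPa, capped at F_nt → F'_nt = 399.3 MPa.
R_n = F'_nt · A_b · n = 399.3 × 314.2 × 6 / 1000 = 752.6 kN.
Design strength φR_n = 0.75 × 752.6 = 564 kN.

564 kN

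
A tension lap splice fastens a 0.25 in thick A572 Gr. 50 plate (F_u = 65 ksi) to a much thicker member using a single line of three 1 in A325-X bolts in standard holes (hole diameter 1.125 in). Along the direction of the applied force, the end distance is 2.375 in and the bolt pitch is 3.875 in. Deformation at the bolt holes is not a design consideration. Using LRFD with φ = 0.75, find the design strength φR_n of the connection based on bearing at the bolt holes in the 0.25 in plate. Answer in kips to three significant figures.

106 kips

Per bolt r_n = 1.5 l_c t F_u ≤ 3.0 d t F_u; upper limit = 3.0 × 1 × 0.25 × 65 = 48.75 kips.
Edge bolt: l_c = 2.375 − 1.125/2 = 1.812 in → 1.5 × 1.812 × 0.25 × 65 = 44.18 → r_n = 44.18 kips.
Interior bolts: l_c = 3.875 − 1.125 = 2.75 in → 1.5 × 2.75 × 0.25 × 65 = 67.03 → r_n = 48.75 kips.
R_n = 1 × 44.18 + 2 × 48.75 = 141.7 kips.
Design strength φR_n = 0.75 × 141.7 = 106 kips.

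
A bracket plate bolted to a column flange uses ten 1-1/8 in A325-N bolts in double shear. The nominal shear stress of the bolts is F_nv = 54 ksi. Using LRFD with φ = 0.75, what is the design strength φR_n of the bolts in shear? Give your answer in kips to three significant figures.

A_b = π × 1.125² / 4 = 0.994 in².
R_n = F_nv · A_b · n · n_s = 54 × 0.994 × 10 × 2 = 1074 kips.
Design strength φR_n = 0.75 × 1074 = 805 kips.

805 kips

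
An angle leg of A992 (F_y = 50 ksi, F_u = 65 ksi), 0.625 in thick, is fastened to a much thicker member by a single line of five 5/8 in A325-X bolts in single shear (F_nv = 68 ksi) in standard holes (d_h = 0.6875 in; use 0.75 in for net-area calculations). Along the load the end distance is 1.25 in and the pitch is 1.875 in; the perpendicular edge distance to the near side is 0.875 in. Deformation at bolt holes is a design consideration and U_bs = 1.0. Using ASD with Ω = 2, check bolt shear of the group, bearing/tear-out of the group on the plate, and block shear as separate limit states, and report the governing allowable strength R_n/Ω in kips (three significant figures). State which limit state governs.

Bolt shear: A_b = π·0.625²/4 = 0.3068 in²; R_n = 68 × 0.3068 × 5 × 1 = 104.3 kips → 104.3 / 2 = 52.2 kips.
Bearing: edge l_c = 0.9062, r_n = 44.18 kips; interior l_c = 1.188, r_n = 57.89 kips; R_n = 44.18 + 4·57.89 = 275.7 kips → 138 kips.
Block shear: A_gv = 5.469, A_nv = 3.359, A_nt = 0.3125 in²; R_n = min(0.6F_uA_nv, 0.6F_yA_gv) + U_bs·F_u·A_nt = 151.3 kips → 75.7 kips.
Bolt shear governs: 52.2 kips.

52.2 kips (bolt shear governs)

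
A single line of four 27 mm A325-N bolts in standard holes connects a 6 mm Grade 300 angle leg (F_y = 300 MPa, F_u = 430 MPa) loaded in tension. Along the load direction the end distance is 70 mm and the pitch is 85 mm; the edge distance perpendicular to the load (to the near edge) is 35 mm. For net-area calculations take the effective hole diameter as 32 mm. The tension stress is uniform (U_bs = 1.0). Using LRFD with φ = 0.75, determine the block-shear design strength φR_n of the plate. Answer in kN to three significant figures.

284 kN

Shear plane L_v = 70 + 3·85 = 325 mm; A_gv = 325 × 6 = 1950 mm².
A_nv = (325 − 3.5·32) × 6 = 1278 mm².
A_nt = (35 − 0.5·32) × 6 = 114 mm².
0.6 F_u A_nv = 329.7 kN; 0.6 F_y A_gv = 351 kN → shear rupture governs the shear term.
R_n = 329.7 + 1.0 × 430 × 114 / 1000 = 378.7 kN.
Design strength φR_n = 0.75 × 378.7 = 284 kN.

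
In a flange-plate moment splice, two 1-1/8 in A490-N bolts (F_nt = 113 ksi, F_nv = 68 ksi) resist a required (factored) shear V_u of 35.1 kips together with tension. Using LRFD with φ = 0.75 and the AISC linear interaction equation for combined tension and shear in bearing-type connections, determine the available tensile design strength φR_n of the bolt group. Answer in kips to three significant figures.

161 kips

A_b = π·1.125²/4 = 0.994 in²; f_rv = 35.1 / (2 × 0.994) = 17.66 ksi.
F'_nt = 1.3 F_nt − (F_nt / φF_nv) f_rv = 1.3·113 − (113/(0.75·68))·17.66 = 107.8 ksi, capped at F_nt → F'_nt = 107.8 ksi.
R_n = F'_nt · A_b · n = 107.8 × 0.994 × 2 = 214.3 kips.
Design strength φR_n = 0.75 × 214.3 = 161 kips.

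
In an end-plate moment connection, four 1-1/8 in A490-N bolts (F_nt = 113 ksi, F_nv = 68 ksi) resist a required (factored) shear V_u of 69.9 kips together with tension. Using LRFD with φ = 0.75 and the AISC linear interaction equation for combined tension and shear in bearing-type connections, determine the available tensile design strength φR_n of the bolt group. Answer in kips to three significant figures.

322 kips

A_b = π·1.125²/4 = 0.994 in²; f_rv = 69.9 / (4 × 0.994) = 17.58 ksi.
F'_nt = 1.3 F_nt − (F_nt / φF_nv) f_rv = 1.3·113 − (113/(0.75·68))·17.58 = 107.9 ksi, capped at F_nt → F'_nt = 107.9 ksi.
R_n = F'_nt · A_b · n = 107.9 × 0.994 × 4 = 429.2 kips.
Design strength φR_n = 0.75 × 429.2 = 322 kips.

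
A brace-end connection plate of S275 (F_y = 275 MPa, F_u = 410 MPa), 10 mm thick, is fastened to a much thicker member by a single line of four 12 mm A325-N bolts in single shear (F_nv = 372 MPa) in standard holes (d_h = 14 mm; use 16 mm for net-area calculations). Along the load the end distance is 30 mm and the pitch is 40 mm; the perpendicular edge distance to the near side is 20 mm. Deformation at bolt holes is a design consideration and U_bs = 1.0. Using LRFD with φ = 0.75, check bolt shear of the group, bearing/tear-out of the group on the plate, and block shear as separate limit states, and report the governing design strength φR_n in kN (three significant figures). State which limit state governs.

Bolt shear: A_b = π·12²/4 = 113.1 mm²; R_n = 372 × 113.1 × 4 × 1 / 1000 = 168.3 kN → 0.75 × 168.3 = 126 kN.
Bearing: edge l_c = 23, r_n = 113.2 kN; interior l_c = 26, r_n = 118.1 kN; R_n = 113.2 + 3·118.1 = 467.4 kN → 351 kN.
Block shear: A_gv = 1500, A_nv = 940, A_nt = 120 mm²; R_n = min(0.6F_uA_nv, 0.6F_yA_gv) + U_bs·F_u·A_nt = 280.4 kN → 210 kN.
Bolt shear governs: 126 kN.

126 kN (bolt shear governs)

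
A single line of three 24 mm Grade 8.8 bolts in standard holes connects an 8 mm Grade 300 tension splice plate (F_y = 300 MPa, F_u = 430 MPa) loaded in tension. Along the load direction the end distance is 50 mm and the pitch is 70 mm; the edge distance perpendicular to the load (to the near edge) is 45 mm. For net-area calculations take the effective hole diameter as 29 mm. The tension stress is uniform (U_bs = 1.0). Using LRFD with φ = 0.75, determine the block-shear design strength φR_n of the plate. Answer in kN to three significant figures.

261 kN

Shear plane L_v = 50 + 2·70 = 190 mm; A_gv = 190 × 8 = 1520 mm².
A_nv = (190 − 2.5·29) × 8 = 940 mm².
A_nt = (45 − 0.5·29) × 8 = 244 mm².
0.6 F_u A_nv = 242.5 kN; 0.6 F_y A_gv = 273.6 kN → shear rupture governs the shear term.
R_n = 242.5 + 1.0 × 430 × 244 / 1000 = 347.4 kN.
Design strength φR_n = 0.75 × 347.4 = 261 kN.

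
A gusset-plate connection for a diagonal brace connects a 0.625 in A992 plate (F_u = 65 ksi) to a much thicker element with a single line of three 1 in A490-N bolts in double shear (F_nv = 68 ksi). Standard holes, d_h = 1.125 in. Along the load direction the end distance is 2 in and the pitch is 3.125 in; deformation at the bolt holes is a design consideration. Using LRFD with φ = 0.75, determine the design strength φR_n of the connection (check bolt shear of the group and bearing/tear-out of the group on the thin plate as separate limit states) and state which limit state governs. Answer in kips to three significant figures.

Bolt shear: A_b = π·1²/4 = 0.7854 in²; R_n = 68 × 0.7854 × 3 × 2 = 320.4 kips → 0.75 × 320.4 = 240 kips.
Bearing (1.2 l_c t F_u ≤ 2.4 d t F_u): upper limit = 2.4·1·0.625·65 = 97.5 kips.
  Edge l_c = 2 − 1.125/2 = 1.438 → r_n = 70.08 kips; interior l_c = 3.125 − 1.125 = 2 → r_n = 97.5 kips.
  R_n,bearing = 1·70.08 + 2·97.5 = 265.1 kips → 0.75 × 265.1 = 199 kips.
Bearing governs: 199 kips.

199 kips (bearing governs)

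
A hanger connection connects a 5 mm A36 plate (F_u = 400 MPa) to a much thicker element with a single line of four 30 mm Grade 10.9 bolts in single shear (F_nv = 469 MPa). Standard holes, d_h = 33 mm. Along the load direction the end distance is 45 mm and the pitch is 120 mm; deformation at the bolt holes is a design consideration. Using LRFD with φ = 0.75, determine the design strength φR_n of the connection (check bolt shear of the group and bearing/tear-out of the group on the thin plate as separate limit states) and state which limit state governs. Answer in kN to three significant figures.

375 kN (bearing governs)

Bolt shear: A_b = π·30²/4 = 706.9 mm²; R_n = 469 × 706.9 × 4 × 1 / 1000 = 1326 kN → 0.75 × 1326 = 995 kN.
Bearing (1.2 l_c t F_u ≤ 2.4 d t F_u): upper limit = 2.4·30·5·400 / 1000 = 144 kN.
  Edge l_c = 45 − 33/2 = 28.5 → r_n = 68.4 kN; interior l_c = 120 − 33 = 87 → r_n = 144 kN.
  R_n,bearing = 1·68.4 + 3·144 = 500.4 kN → 0.75 × 500.4 = 375 kN.
Bearing governs: 375 kN.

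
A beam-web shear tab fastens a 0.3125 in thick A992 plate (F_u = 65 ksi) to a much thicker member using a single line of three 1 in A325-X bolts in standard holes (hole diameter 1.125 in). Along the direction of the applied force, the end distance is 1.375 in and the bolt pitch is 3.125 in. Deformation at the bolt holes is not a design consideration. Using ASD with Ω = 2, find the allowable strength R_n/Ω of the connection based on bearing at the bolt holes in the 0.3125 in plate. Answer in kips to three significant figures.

73.3 kips

Per bolt r_n = 1.5 l_c t F_u ≤ 3.0 d t F_u; upper limit = 3.0 × 1 × 0.3125 × 65 = 60.94 kips.
Edge bolt: l_c = 1.375 − 1.125/2 = 0.8125 in → 1.5 × 0.8125 × 0.3125 × 65 = 24.76 → r_n = 24.76 kips.
Interior bolts: l_c = 3.125 − 1.125 = 2 in → 1.5 × 2 × 0.3125 × 65 = 60.94 → r_n = 60.94 kips.
R_n = 1 × 24.76 + 2 × 60.94 = 146.6 kips.
Allowable strength R_n/Ω = 146.6 / 2 = 73.3 kips.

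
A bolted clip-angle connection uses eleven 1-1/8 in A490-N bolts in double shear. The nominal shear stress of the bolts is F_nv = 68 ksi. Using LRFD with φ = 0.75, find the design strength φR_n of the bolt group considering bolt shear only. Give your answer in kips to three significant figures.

A_b = π × 1.125² / 4 = 0.994 in².
R_n = F_nv · A_b · n · n_s = 68 × 0.994 × 11 × 2 = 1487 kips.
Design strength φR_n = 0.75 × 1487 = 1120 kips.

1120 kips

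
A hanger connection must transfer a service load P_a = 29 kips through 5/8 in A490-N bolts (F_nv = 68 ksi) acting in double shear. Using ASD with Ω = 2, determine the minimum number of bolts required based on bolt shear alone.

2 bolts

A_b = π·0.625²/4 = 0.3068 in².
Per-bolt allowable strength R_n/Ω = 68 × 0.3068 × 2 / 2 = 20.86 kips.
n ≥ 29 / 20.86 = 1.39 → use 2 bolts.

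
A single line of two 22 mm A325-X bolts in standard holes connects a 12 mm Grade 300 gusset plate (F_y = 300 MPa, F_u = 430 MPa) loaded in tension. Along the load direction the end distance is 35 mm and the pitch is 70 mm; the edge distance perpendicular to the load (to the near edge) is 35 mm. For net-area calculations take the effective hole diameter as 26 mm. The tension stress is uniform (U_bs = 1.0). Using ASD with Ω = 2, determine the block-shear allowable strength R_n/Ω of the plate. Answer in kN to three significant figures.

Shear plane L_v = 35 + 1·70 = 105 mm; A_gv = 105 × 12 = 1260 mm².
A_nv = (105 − 1.5·26) × 12 = 792 mm².
A_nt = (35 − 0.5·26) × 12 = 264 mm².
0.6 F_u A_nv = 204.3 kN; 0.6 F_y A_gv = 226.8 kN → shear rupture governs the shear term.
R_n = 204.3 + 1.0 × 430 × 264 / 1000 = 317.9 kN.
Allowable strength R_n/Ω = 317.9 / 2 = 159 kN.

159 kN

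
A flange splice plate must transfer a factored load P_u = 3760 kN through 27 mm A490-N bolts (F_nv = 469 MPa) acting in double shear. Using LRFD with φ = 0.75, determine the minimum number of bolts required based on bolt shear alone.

A_b = π·27²/4 = 572.6 mm².
Per-bolt design strength φR_n = 0.75 × 469 × 572.6 × 2 / 1000 = 402.8 kN.
n ≥ 3760 / 402.8 = 9.335 → use 10 bolts.

10 bolts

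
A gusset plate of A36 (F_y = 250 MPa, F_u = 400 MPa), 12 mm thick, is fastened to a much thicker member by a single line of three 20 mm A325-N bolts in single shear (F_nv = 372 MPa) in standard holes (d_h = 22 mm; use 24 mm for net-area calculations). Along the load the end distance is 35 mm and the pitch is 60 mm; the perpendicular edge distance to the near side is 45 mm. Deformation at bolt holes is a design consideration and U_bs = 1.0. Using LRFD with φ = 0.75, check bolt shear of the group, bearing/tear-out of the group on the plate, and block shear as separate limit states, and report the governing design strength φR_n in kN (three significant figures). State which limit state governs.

Bolt shear: A_b = π·20²/4 = 314.2 mm²; R_n = 372 × 314.2 × 3 × 1 / 1000 = 350.6 kN → 0.75 × 350.6 = 263 kN.
Bearing: edge l_c = 24, r_n = 138.2 kN; interior l_c = 38, r_n = 218.9 kN; R_n = 138.2 + 2·218.9 = 576 kN → 432 kN.
Block shear: A_gv = 1860, A_nv = 1140, A_nt = 396 mm²; R_n = min(0.6F_uA_nv, 0.6F_yA_gv) + U_bs·F_u·A_nt = 432 kN → 324 kN.
Bolt shear governs: 263 kN.

263 kN (bolt shear governs)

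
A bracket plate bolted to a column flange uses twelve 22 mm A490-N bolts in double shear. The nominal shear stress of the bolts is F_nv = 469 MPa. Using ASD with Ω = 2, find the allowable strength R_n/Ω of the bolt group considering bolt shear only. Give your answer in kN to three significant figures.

A_b = π × 22² / 4 = 380.1 mm².
R_n = F_nv · A_b · n · n_s = 469 × 380.1 × 12 × 2 / 1000 = 4279 kN.
Allowable strength R_n/Ω = 4279 / 2 = 2140 kN.

2140 kN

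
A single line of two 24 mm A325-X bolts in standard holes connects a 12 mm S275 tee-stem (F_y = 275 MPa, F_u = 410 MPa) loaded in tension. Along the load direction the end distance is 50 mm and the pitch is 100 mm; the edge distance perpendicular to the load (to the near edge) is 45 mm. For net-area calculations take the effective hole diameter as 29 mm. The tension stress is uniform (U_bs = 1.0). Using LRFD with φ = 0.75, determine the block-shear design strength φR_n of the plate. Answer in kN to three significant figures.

Shear plane L_v = 50 + 1·100 = 150 mm; A_gv = 150 × 12 = 1800 mm².
A_nv = (150 − 1.5·29) × 12 = 1278 mm².
A_nt = (45 − 0.5·29) × 12 = 366 mm².
0.6 F_u A_nv = 314.4 kN; 0.6 F_y A_gv = 297 kN → shear yielding governs the shear term.
R_n = 297 + 1.0 × 410 × 366 / 1000 = 447.1 kN.
Design strength φR_n = 0.75 × 447.1 = 335 kN.

335 kN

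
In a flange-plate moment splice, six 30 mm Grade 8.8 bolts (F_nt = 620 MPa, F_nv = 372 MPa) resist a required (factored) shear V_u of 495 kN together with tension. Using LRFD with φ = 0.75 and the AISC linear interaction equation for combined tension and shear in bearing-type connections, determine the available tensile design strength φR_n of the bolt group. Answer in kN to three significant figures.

1740 kN

A_b = π·30²/4 = 706.9 mm²; f_rv = 495 × 1000 / (6 × 706.9) = 116.7 MPa.
F'_nt = 1.3 F_nt − (F_nt / φF_nv) f_rv = 1.3·620 − (620/(0.75·372))·116.7 = 546.6 MPa, capped at F_nt → F'_nt = 546.6 MPa.
R_n = F'_nt · A_b · n = 546.6 × 706.9 × 6 / 1000 = 2318 kN.
Design strength φR_n = 0.75 × 2318 = 1740 kN.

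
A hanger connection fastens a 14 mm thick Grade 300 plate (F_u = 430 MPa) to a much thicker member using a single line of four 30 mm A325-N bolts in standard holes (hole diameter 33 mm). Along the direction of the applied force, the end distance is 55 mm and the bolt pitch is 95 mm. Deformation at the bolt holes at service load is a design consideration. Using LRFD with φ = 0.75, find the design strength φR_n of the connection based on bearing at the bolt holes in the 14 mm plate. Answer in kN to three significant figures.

1180 kN

Per bolt r_n = 1.2 l_c t F_u ≤ 2.4 d t F_u; upper limit = 2.4 × 30 × 14 × 430 / 1000 = 433.4 kN.
Edge bolt: l_c = 55 − 33/2 = 38.5 mm → 1.2 × 38.5 × 14 × 430 / 1000 = 278.1 → r_n = 278.1 kN.
Interior bolts: l_c = 95 − 33 = 62 mm → 1.2 × 62 × 14 × 430 / 1000 = 447.9 → r_n = 433.4 kN.
R_n = 1 × 278.1 + 3 × 433.4 = 1578 kN.
Design strength φR_n = 0.75 × 1578 = 1180 kN.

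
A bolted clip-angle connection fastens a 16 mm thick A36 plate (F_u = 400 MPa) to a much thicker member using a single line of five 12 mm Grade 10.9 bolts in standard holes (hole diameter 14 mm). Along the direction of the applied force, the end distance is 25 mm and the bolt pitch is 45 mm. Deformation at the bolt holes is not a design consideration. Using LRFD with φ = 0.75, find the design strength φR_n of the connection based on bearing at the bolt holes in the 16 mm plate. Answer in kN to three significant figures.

821 kN

Per bolt r_n = 1.5 l_c t F_u ≤ 3.0 d t F_u; upper limit = 3.0 × 12 × 16 × 400 / 1000 = 230.4 kN.
Edge bolt: l_c = 25 − 14/2 = 18 mm → 1.5 × 18 × 16 × 400 / 1000 = 172.8 → r_n = 172.8 kN.
Interior bolts: l_c = 45 − 14 = 31 mm → 1.5 × 31 × 16 × 400 / 1000 = 297.6 → r_n = 230.4 kN.
R_n = 1 × 172.8 + 4 × 230.4 = 1094 kN.
Design strength φR_n = 0.75 × 1094 = 821 kN.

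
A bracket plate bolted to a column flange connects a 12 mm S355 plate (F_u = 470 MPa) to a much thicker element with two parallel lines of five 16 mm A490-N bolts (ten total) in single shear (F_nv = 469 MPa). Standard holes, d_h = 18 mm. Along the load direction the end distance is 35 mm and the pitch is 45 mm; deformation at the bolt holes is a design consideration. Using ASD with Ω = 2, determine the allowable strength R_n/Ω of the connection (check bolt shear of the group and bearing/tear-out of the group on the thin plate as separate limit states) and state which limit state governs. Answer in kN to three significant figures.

471 kN (bolt shear governs)

Bolt shear: A_b = π·16²/4 = 201.1 mm²; R_n = 469 × 201.1 × 10 × 1 / 1000 = 943 kN → 943 / 2 = 471 kN.
Bearing (1.2 l_c t F_u ≤ 2.4 d t F_u): upper limit = 2.4·16·12·470 / 1000 = 216.6 kN.
  Edge l_c = 35 − 18/2 = 26 → r_n = 176 kN; interior l_c = 45 − 18 = 27 → r_n = 182.7 kN.
  R_n,bearing = 2·176 + 8·182.7 = 1814 kN → 1814 / 2 = 907 kN.
Bolt shear governs: 471 kN.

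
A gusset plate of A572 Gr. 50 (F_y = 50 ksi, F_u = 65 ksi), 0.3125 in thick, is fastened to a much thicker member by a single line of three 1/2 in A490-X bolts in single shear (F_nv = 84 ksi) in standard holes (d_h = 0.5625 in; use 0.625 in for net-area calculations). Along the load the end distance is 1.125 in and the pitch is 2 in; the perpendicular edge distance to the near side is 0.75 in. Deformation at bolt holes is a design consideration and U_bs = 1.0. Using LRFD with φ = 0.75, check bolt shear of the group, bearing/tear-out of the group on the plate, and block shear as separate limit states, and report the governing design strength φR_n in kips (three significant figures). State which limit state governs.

37.1 kips (bolt shear governs)

Bolt shear: A_b = π·0.5²/4 = 0.1963 in²; R_n = 84 × 0.1963 × 3 × 1 = 49.48 kips → 0.75 × 49.48 = 37.1 kips.
Bearing: edge l_c = 0.8438, r_n = 20.57 kips; interior l_c = 1.438, r_n = 24.38 kips; R_n = 20.57 + 2·24.38 = 69.32 kips → 52 kips.
Block shear: A_gv = 1.602, A_nv = 1.113, A_nt = 0.1367 in²; R_n = min(0.6F_uA_nv, 0.6F_yA_gv) + U_bs·F_u·A_nt = 52.3 kips → 39.2 kips.
Bolt shear governs: 37.1 kips.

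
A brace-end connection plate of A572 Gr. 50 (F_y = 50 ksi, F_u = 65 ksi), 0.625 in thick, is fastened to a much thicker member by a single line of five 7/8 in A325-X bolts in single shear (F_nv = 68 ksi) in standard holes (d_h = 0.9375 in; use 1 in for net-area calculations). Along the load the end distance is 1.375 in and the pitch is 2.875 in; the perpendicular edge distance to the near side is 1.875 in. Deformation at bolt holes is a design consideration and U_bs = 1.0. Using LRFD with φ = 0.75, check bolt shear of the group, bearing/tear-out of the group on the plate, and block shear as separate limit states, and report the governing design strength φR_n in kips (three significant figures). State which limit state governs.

153 kips (bolt shear governs)

Bolt shear: A_b = π·0.875²/4 = 0.6013 in²; R_n = 68 × 0.6013 × 5 × 1 = 204.4 kips → 0.75 × 204.4 = 153 kips.
Bearing: edge l_c = 0.9062, r_n = 44.18 kips; interior l_c = 1.938, r_n = 85.31 kips; R_n = 44.18 + 4·85.31 = 385.4 kips → 289 kips.
Block shear: A_gv = 8.047, A_nv = 5.234, A_nt = 0.8594 in²; R_n = min(0.6F_uA_nv, 0.6F_yA_gv) + U_bs·F_u·A_nt = 260 kips → 195 kips.
Bolt shear governs: 153 kips.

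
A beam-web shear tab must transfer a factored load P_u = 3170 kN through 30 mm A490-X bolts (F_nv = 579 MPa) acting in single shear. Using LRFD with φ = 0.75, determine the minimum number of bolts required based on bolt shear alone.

A_b = π·30²/4 = 706.9 mm².
Per-bolt design strength φR_n = 0.75 × 579 × 706.9 × 1 / 1000 = 307 kN.
n ≥ 3170 / 307 = 10.33 → use 11 bolts.

11 bolts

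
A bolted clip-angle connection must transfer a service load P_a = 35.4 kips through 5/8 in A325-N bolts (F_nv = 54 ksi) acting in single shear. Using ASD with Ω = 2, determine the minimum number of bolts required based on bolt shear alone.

A_b = π·0.625²/4 = 0.3068 in².
Per-bolt allowable strength R_n/Ω = 54 × 0.3068 × 1 / 2 = 8.283 kips.
n ≥ 35.4 / 8.283 = 4.274 → use 5 bolts.

5 bolts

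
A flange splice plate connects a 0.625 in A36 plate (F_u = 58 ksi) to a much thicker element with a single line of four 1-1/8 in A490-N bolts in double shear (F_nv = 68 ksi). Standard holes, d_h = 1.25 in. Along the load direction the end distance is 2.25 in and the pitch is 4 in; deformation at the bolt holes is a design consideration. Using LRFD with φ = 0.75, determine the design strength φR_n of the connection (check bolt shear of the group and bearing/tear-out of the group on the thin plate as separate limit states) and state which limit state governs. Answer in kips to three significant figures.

273 kips (bearing governs)

Bolt shear: A_b = π·1.125²/4 = 0.994 in²; R_n = 68 × 0.994 × 4 × 2 = 540.7 kips → 0.75 × 540.7 = 406 kips.
Bearing (1.2 l_c t F_u ≤ 2.4 d t F_u): upper limit = 2.4·1.125·0.625·58 = 97.87 kips.
  Edge l_c = 2.25 − 1.25/2 = 1.625 → r_n = 70.69 kips; interior l_c = 4 − 1.25 = 2.75 → r_n = 97.87 kips.
  R_n,bearing = 1·70.69 + 3·97.87 = 364.3 kips → 0.75 × 364.3 = 273 kips.
Bearing governs: 273 kips.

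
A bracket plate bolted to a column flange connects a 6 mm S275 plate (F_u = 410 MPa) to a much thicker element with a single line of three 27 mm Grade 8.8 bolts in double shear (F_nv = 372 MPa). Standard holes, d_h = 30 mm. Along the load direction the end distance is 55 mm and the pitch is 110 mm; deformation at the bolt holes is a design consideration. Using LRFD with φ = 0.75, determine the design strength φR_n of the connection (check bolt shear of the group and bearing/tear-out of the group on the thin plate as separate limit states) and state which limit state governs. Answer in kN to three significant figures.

Bolt shear: A_b = π·27²/4 = 572.6 mm²; R_n = 372 × 572.6 × 3 × 2 / 1000 = 1278 kN → 0.75 × 1278 = 958 kN.
Bearing (1.2 l_c t F_u ≤ 2.4 d t F_u): upper limit = 2.4·27·6·410 / 1000 = 159.4 kN.
  Edge l_c = 55 − 30/2 = 40 → r_n = 118.1 kN; interior l_c = 110 − 30 = 80 → r_n = 159.4 kN.
  R_n,bearing = 1·118.1 + 2·159.4 = 436.9 kN → 0.75 × 436.9 = 328 kN.
Bearing governs: 328 kN.

328 kN (bearing governs)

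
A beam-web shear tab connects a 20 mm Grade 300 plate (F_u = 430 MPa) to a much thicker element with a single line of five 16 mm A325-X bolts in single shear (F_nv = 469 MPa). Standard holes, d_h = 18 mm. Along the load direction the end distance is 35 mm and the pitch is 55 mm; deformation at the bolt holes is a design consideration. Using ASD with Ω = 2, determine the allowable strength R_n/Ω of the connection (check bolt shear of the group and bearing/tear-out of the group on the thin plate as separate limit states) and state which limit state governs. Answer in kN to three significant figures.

Bolt shear: A_b = π·16²/4 = 201.1 mm²; R_n = 469 × 201.1 × 5 × 1 / 1000 = 471.5 kN → 471.5 / 2 = 236 kN.
Bearing (1.2 l_c t F_u ≤ 2.4 d t F_u): upper limit = 2.4·16·20·430 / 1000 = 330.2 kN.
  Edge l_c = 35 − 18/2 = 26 → r_n = 268.3 kN; interior l_c = 55 − 18 = 37 → r_n = 330.2 kN.
  R_n,bearing = 1·268.3 + 4·330.2 = 1589 kN → 1589 / 2 = 795 kN.
Bolt shear governs: 236 kN.

236 kN (bolt shear governs)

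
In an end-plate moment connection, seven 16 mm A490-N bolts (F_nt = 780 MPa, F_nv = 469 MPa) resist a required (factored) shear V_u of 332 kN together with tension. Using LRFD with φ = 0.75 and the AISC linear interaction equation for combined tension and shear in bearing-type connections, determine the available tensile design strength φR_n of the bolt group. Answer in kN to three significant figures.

518 kN

A_b = π·16²/4 = 201.1 mm²; f_rv = 332 × 1000 / (7 × 201.1) = 235.9 MPa.
F'_nt = 1.3 F_nt − (F_nt / φF_nv) f_rv = 1.3·780 − (780/(0.75·469))·235.9 = 490.9 MPa, capped at F_nt → F'_nt = 490.9 MPa.
R_n = F'_nt · A_b · n = 490.9 × 201.1 × 7 / 1000 = 690.9 kN.
Design strength φR_n = 0.75 × 690.9 = 518 kN.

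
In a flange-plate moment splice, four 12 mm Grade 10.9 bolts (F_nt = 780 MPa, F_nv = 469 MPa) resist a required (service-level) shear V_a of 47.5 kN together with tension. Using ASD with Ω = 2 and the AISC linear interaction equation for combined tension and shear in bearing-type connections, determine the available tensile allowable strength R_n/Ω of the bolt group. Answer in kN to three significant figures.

A_b = π·12²/4 = 113.1 mm²; f_rv = 47.5 × 1000 / (4 × 113.1) = 105 MPa.
F'_nt = 1.3 F_nt − (Ω F_nt / F_nv) f_rv = 1.3·780 − (2·780/469)·105 = 664.8 MPa, capped at F_nt → F'_nt = 664.8 MPa.
R_n = F'_nt · A_b · n = 664.8 × 113.1 × 4 / 1000 = 300.7 kN.
Allowable strength R_n/Ω = 300.7 / 2 = 150 kN.

150 kN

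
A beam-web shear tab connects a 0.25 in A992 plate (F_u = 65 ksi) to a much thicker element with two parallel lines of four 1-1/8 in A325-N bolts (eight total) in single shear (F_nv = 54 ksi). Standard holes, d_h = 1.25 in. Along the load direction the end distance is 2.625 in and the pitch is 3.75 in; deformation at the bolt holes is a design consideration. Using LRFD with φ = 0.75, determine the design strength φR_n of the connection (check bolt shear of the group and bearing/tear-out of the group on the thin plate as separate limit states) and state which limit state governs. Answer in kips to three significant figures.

256 kips (bearing governs)

Bolt shear: A_b = π·1.125²/4 = 0.994 in²; R_n = 54 × 0.994 × 8 × 1 = 429.4 kips → 0.75 × 429.4 = 322 kips.
Bearing (1.2 l_c t F_u ≤ 2.4 d t F_u): upper limit = 2.4·1.125·0.25·65 = 43.87 kips.
  Edge l_c = 2.625 − 1.25/2 = 2 → r_n = 39 kips; interior l_c = 3.75 − 1.25 = 2.5 → r_n = 43.87 kips.
  R_n,bearing = 2·39 + 6·43.87 = 341.2 kips → 0.75 × 341.2 = 256 kips.
Bearing governs: 256 kips.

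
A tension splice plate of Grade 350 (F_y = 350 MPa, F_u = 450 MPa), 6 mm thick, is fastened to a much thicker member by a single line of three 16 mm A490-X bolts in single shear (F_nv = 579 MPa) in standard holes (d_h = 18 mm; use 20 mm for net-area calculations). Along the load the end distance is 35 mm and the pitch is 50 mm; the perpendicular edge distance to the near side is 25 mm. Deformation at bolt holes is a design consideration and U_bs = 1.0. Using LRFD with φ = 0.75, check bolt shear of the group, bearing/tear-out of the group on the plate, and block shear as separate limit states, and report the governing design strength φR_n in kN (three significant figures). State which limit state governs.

134 kN (block shear governs)

Bolt shear: A_b = π·16²/4 = 201.1 mm²; R_n = 579 × 201.1 × 3 × 1 / 1000 = 349.2 kN → 0.75 × 349.2 = 262 kN.
Bearing: edge l_c = 26, r_n = 84.24 kN; interior l_c = 32, r_n = 103.7 kN; R_n = 84.24 + 2·103.7 = 291.6 kN → 219 kN.
Block shear: A_gv = 810, A_nv = 510, A_nt = 90 mm²; R_n = min(0.6F_uA_nv, 0.6F_yA_gv) + U_bs·F_u·A_nt = 178.2 kN → 134 kN.
Block shear governs: 134 kN.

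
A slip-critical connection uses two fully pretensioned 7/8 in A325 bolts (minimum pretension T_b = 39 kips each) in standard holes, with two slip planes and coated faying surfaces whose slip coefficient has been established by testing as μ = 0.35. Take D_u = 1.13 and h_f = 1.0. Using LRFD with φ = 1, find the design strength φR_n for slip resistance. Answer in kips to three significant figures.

61.7 kips

R_n = μ · D_u · h_f · T_b · n_s · n_b = 0.35 × 1.13 × 1.0 × 39 × 2 × 2 = 61.7 kips.
Design strength φR_n = 1 × 61.7 = 61.7 kips.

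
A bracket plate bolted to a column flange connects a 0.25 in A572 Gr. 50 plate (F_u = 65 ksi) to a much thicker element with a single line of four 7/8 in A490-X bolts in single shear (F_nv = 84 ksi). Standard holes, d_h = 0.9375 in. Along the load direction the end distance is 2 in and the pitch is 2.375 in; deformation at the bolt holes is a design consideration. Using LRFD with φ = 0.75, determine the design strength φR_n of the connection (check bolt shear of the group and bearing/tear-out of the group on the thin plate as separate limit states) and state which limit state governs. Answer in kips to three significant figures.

85.5 kips (bearing governs)

Bolt shear: A_b = π·0.875²/4 = 0.6013 in²; R_n = 84 × 0.6013 × 4 × 1 = 202 kips → 0.75 × 202 = 152 kips.
Bearing (1.2 l_c t F_u ≤ 2.4 d t F_u): upper limit = 2.4·0.875·0.25·65 = 34.12 kips.
  Edge l_c = 2 − 0.9375/2 = 1.531 → r_n = 29.86 kips; interior l_c = 2.375 − 0.9375 = 1.438 → r_n = 28.03 kips.
  R_n,bearing = 1·29.86 + 3·28.03 = 114 kips → 0.75 × 114 = 85.5 kips.
Bearing governs: 85.5 kips.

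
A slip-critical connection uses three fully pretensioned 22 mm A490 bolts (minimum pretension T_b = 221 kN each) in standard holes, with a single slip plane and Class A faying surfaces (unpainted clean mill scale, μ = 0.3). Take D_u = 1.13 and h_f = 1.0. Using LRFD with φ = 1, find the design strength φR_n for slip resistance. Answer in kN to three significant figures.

225 kN

R_n = μ · D_u · h_f · T_b · n_s · n_b = 0.3 × 1.13 × 1.0 × 221 × 1 × 3 = 224.8 kN.
Design strength φR_n = 1 × 224.8 = 225 kN.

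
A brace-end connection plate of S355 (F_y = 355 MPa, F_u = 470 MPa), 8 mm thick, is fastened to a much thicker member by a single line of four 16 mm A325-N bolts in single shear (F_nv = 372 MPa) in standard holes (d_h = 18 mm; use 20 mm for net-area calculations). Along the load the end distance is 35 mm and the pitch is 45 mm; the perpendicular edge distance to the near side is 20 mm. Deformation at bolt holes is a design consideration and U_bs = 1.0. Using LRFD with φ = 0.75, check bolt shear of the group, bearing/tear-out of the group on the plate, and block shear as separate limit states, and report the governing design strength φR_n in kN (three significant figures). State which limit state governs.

Bolt shear: A_b = π·16²/4 = 201.1 mm²; R_n = 372 × 201.1 × 4 × 1 / 1000 = 299.2 kN → 0.75 × 299.2 = 224 kN.
Bearing: edge l_c = 26, r_n = 117.3 kN; interior l_c = 27, r_n = 121.8 kN; R_n = 117.3 + 3·121.8 = 482.8 kN → 362 kN.
Block shear: A_gv = 1360, A_nv = 800, A_nt = 80 mm²; R_n = min(0.6F_uA_nv, 0.6F_yA_gv) + U_bs·F_u·A_nt = 263.2 kN → 197 kN.
Block shear governs: 197 kN.

197 kN (block shear governs)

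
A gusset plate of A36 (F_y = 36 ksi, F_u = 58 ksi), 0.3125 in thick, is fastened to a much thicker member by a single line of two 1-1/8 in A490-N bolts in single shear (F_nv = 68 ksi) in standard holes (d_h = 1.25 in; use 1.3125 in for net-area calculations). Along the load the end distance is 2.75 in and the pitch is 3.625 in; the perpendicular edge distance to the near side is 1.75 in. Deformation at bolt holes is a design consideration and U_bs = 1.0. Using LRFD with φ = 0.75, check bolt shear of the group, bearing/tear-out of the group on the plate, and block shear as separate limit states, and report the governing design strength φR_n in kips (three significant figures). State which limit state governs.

47.1 kips (block shear governs)

Bolt shear: A_b = π·1.125²/4 = 0.994 in²; R_n = 68 × 0.994 × 2 × 1 = 135.2 kips → 0.75 × 135.2 = 101 kips.
Bearing: edge l_c = 2.125, r_n = 46.22 kips; interior l_c = 2.375, r_n = 48.94 kips; R_n = 46.22 + 1·48.94 = 95.16 kips → 71.4 kips.
Block shear: A_gv = 1.992, A_nv = 1.377, A_nt = 0.3418 in²; R_n = min(0.6F_uA_nv, 0.6F_yA_gv) + U_bs·F_u·A_nt = 62.86 kips → 47.1 kips.
Block shear governs: 47.1 kips.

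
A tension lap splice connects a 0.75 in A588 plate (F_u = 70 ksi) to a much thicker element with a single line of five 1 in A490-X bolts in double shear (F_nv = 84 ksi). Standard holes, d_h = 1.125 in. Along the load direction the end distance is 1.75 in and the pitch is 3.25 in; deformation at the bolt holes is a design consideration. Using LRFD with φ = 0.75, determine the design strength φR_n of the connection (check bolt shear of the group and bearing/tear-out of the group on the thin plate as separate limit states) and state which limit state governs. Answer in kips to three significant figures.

434 kips (bearing governs)

Bolt shear: A_b = π·1²/4 = 0.7854 in²; R_n = 84 × 0.7854 × 5 × 2 = 659.7 kips → 0.75 × 659.7 = 495 kips.
Bearing (1.2 l_c t F_u ≤ 2.4 d t F_u): upper limit = 2.4·1·0.75·70 = 126 kips.
  Edge l_c = 1.75 − 1.125/2 = 1.188 → r_n = 74.81 kips; interior l_c = 3.25 − 1.125 = 2.125 → r_n = 126 kips.
  R_n,bearing = 1·74.81 + 4·126 = 578.8 kips → 0.75 × 578.8 = 434 kips.
Bearing governs: 434 kips.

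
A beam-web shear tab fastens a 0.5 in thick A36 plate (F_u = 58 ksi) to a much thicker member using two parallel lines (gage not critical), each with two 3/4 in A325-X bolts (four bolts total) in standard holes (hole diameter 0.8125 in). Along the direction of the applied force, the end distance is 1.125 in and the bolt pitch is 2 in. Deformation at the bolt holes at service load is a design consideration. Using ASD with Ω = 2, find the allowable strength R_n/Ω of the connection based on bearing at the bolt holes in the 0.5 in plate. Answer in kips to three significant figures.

Per bolt r_n = 1.2 l_c t F_u ≤ 2.4 d t F_u; upper limit = 2.4 × 0.75 × 0.5 × 58 = 52.2 kips.
Edge bolt: l_c = 1.125 − 0.8125/2 = 0.7188 in → 1.2 × 0.7188 × 0.5 × 58 = 25.01 → r_n = 25.01 kips.
Interior bolts: l_c = 2 − 0.8125 = 1.188 in → 1.2 × 1.188 × 0.5 × 58 = 41.33 → r_n = 41.33 kips.
R_n = 2 × 25.01 + 2 × 41.33 = 132.7 kips.
Allowable strength R_n/Ω = 132.7 / 2 = 66.3 kips.

66.3 kips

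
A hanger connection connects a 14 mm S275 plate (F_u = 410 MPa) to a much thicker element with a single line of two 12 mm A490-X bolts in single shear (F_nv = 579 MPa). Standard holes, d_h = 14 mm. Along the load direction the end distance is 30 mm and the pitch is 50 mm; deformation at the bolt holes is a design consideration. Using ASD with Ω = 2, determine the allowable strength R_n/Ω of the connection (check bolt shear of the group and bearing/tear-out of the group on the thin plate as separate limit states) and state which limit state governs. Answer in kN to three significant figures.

65.5 kN (bolt shear governs)

Bolt shear: A_b = π·12²/4 = 113.1 mm²; R_n = 579 × 113.1 × 2 × 1 / 1000 = 131 kN → 131 / 2 = 65.5 kN.
Bearing (1.2 l_c t F_u ≤ 2.4 d t F_u): upper limit = 2.4·12·14·410 / 1000 = 165.3 kN.
  Edge l_c = 30 − 14/2 = 23 → r_n = 158.4 kN; interior l_c = 50 − 14 = 36 → r_n = 165.3 kN.
  R_n,bearing = 1·158.4 + 1·165.3 = 323.7 kN → 323.7 / 2 = 162 kN.
Bolt shear governs: 65.5 kN.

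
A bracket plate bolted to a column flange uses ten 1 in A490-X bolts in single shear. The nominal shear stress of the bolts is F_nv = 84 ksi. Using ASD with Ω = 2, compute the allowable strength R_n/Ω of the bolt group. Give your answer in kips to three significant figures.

330 kips

A_b = π × 1² / 4 = 0.7854 in².
R_n = F_nv · A_b · n · n_s = 84 × 0.7854 × 10 × 1 = 659.7 kips.
Allowable strength R_n/Ω = 659.7 / 2 = 330 kips.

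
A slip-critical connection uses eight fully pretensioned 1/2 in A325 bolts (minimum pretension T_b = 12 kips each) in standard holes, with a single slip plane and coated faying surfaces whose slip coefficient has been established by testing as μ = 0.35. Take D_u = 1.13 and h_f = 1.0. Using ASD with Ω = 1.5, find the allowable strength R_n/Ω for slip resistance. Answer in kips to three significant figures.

R_n = μ · D_u · h_f · T_b · n_s · n_b = 0.35 × 1.13 × 1.0 × 12 × 1 × 8 = 37.97 kips.
Allowable strength R_n/Ω = 37.97 / 1.5 = 25.3 kips.

25.3 kips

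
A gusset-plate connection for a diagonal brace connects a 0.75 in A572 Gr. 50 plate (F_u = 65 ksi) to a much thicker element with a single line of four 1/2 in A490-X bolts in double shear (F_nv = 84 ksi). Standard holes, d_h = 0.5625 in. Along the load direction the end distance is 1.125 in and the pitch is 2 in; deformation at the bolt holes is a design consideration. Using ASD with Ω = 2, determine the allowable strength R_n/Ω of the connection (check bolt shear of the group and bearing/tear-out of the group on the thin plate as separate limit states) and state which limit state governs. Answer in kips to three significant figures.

66 kips (bolt shear governs)

Bolt shear: A_b = π·0.5²/4 = 0.1963 in²; R_n = 84 × 0.1963 × 4 × 2 = 131.9 kips → 131.9 / 2 = 66 kips.
Bearing (1.2 l_c t F_u ≤ 2.4 d t F_u): upper limit = 2.4·0.5·0.75·65 = 58.5 kips.
  Edge l_c = 1.125 − 0.5625/2 = 0.8438 → r_n = 49.36 kips; interior l_c = 2 − 0.5625 = 1.438 → r_n = 58.5 kips.
  R_n,bearing = 1·49.36 + 3·58.5 = 224.9 kips → 224.9 / 2 = 112 kips.
Bolt shear governs: 66 kips.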